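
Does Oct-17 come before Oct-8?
No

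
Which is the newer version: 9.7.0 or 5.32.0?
9.7.0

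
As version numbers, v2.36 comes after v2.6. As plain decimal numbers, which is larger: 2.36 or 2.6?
2.6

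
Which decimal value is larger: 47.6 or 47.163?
47.6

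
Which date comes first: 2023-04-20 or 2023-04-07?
2023-04-07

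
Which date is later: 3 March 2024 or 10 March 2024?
10 March 2024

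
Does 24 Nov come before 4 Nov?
No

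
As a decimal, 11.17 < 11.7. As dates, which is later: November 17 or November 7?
November 17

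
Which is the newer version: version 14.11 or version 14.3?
version 14.11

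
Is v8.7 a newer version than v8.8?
No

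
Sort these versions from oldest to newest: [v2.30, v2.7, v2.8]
[v2.7, v2.8, v2.30]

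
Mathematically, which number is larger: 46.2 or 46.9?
46.9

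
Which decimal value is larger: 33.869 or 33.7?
33.869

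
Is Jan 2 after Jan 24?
No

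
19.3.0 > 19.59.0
False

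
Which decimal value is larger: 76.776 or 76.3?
76.776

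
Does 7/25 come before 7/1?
No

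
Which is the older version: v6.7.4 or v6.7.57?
v6.7.4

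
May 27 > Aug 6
False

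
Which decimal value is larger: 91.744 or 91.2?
91.744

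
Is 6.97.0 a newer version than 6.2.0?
Yes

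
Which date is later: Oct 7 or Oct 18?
Oct 18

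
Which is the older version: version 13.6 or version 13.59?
version 13.6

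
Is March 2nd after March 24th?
No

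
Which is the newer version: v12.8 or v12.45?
v12.45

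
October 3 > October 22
False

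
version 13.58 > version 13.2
True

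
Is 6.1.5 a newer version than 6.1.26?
No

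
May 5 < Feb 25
False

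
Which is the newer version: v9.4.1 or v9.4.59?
v9.4.59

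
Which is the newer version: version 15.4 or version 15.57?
version 15.57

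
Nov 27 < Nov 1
False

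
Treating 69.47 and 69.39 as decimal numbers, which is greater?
69.47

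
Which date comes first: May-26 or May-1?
May-1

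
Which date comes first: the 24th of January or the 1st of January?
the 1st of January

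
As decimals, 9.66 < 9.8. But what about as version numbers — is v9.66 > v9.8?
True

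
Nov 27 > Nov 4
True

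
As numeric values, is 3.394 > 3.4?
False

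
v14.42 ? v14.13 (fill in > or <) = >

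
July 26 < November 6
True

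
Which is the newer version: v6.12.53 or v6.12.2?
v6.12.53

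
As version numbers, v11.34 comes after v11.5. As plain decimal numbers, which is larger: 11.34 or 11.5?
11.5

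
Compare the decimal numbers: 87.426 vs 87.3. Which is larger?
87.426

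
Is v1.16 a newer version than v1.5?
Yes. Version numbers are compared segment by segment as integers, not as decimals: minor version 16 > 5, so v1.16 > v1.5 (even though the decimal 1.16 < 1.5).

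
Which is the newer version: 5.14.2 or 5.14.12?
5.14.12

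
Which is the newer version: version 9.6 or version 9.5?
version 9.6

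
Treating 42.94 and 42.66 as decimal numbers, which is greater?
42.94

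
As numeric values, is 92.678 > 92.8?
False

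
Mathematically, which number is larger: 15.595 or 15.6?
15.6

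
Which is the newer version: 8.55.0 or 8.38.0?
8.55.0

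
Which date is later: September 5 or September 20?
September 20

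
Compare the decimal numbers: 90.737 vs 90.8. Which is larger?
90.8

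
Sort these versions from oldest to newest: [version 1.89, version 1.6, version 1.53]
[version 1.6, version 1.53, version 1.89]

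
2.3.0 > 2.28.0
False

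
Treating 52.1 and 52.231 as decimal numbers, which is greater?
52.231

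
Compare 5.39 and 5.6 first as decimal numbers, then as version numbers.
As decimals: 5.39 < 5.6. As versions: v5.39 > v5.6 (minor version 39 > 6).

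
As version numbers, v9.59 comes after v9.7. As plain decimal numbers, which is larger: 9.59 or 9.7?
9.7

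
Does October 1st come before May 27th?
No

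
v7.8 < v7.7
False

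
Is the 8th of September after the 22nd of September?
No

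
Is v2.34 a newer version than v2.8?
Yes. Version numbers are compared segment by segment as integers, not as decimals: minor version 34 > 8, so v2.34 > v2.8 (even though the decimal 2.34 < 2.8).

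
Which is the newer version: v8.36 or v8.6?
v8.36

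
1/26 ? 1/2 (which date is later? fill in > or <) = >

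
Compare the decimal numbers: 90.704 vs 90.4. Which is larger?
90.704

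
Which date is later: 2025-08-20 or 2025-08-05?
2025-08-20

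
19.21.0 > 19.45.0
False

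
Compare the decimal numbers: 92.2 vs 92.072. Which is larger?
92.2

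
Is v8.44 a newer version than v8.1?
Yes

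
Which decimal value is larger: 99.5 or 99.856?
99.856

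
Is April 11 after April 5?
Yes. Day 11 comes after day 5 in April — this is a date comparison, not a decimal one (the decimal 4.11 would be smaller than 4.5).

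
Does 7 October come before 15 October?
Yes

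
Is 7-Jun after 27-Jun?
No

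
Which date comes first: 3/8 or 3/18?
3/8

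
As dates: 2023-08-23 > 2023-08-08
True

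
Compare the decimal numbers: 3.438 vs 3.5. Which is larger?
3.5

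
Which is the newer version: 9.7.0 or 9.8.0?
9.8.0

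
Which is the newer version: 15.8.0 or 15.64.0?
15.64.0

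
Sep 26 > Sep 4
True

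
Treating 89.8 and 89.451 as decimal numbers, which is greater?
89.8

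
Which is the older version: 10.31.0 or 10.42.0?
10.31.0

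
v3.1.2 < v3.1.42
True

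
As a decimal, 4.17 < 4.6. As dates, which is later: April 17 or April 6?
April 17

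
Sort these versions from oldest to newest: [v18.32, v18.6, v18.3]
[v18.3, v18.6, v18.32]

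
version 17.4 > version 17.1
True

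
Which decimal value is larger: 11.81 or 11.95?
11.95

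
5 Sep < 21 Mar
False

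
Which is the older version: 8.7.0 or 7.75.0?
7.75.0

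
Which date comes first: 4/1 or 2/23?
2/23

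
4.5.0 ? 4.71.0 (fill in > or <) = <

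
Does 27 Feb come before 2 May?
Yes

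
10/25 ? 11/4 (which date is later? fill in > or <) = <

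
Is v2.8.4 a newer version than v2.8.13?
No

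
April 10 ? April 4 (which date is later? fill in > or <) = >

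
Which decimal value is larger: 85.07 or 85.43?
85.43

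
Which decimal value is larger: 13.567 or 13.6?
13.6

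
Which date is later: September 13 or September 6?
September 13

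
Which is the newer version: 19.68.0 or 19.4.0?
19.68.0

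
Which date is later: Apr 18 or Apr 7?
Apr 18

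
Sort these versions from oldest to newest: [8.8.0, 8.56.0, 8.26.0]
[8.8.0, 8.26.0, 8.56.0]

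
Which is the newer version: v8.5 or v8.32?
v8.32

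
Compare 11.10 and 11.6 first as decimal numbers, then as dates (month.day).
As decimals: 11.10 < 11.6. As dates: 11/10 is later than 11/6 (day 10 > day 6).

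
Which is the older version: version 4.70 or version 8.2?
version 4.70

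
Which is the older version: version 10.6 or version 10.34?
version 10.6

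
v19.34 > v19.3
True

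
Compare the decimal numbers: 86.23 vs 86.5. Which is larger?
86.5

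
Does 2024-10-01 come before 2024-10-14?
Yes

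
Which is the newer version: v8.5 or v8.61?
v8.61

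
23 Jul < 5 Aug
True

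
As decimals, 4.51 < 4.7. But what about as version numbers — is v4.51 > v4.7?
True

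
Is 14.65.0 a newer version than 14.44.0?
Yes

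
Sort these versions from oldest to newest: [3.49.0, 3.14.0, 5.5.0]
[3.14.0, 3.49.0, 5.5.0]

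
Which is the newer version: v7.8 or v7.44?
v7.44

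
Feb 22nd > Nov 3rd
False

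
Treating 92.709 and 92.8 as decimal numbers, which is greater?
92.8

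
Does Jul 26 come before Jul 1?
No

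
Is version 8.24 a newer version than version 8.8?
Yes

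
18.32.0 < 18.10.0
False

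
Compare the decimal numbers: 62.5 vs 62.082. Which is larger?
62.5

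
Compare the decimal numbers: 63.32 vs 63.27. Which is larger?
63.32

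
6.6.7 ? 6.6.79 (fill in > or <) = <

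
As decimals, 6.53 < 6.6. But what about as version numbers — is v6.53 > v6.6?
True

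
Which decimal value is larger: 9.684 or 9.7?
9.7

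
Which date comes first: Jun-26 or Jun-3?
Jun-3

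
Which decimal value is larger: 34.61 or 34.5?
34.61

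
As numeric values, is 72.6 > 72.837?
False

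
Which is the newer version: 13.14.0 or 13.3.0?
13.14.0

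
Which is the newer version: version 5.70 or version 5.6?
version 5.70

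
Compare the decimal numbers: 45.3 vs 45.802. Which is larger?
45.802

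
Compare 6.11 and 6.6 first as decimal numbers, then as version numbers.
As decimals: 6.11 < 6.6. As versions: v6.11 > v6.6 (minor version 11 > 6).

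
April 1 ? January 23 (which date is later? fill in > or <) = >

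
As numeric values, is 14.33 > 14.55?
False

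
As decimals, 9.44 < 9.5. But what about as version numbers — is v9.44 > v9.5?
True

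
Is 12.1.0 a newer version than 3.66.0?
Yes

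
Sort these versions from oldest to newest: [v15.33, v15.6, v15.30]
[v15.6, v15.30, v15.33]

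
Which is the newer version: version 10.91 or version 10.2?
version 10.91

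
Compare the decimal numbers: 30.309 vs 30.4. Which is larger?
30.4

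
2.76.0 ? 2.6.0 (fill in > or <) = >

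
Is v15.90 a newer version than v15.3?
Yes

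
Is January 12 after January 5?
Yes. Day 12 comes after day 5 in January — this is a date comparison, not a decimal one (the decimal 1.12 would be smaller than 1.5).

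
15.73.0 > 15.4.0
True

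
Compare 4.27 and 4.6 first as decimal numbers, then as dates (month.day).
As decimals: 4.27 < 4.6. As dates: 4/27 is later than 4/6 (day 27 > day 6).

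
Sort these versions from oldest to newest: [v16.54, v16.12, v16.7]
[v16.7, v16.12, v16.54]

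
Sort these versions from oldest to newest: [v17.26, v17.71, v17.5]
[v17.5, v17.26, v17.71]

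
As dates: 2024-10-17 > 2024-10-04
True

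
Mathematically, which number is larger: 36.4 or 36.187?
36.4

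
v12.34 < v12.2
False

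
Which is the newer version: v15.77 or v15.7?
v15.77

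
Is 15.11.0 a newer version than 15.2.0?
Yes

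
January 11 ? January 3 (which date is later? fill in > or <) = >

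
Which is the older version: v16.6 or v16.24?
v16.6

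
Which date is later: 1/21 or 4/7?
4/7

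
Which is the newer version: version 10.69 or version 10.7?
version 10.69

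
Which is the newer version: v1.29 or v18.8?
v18.8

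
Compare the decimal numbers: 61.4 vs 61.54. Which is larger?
61.54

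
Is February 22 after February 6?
Yes. Day 22 comes after day 6 in February — this is a date comparison, not a decimal one (the decimal 2.22 would be smaller than 2.6).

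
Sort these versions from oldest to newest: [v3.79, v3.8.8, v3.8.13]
[v3.8.8, v3.8.13, v3.79]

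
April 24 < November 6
True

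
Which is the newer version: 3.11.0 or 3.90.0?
3.90.0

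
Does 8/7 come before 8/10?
Yes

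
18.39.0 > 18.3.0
True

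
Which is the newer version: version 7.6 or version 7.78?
version 7.78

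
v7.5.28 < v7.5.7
False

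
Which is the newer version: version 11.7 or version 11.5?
version 11.7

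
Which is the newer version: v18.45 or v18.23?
v18.45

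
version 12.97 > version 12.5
True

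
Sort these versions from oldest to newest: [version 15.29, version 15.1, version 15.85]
[version 15.1, version 15.29, version 15.85]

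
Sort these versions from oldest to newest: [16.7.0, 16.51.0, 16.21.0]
[16.7.0, 16.21.0, 16.51.0]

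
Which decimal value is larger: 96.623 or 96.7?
96.7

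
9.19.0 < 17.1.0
True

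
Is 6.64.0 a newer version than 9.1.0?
No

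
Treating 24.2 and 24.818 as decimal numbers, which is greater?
24.818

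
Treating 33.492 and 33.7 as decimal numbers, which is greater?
33.7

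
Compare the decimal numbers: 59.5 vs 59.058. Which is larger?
59.5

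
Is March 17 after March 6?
Yes. Day 17 comes after day 6 in March — this is a date comparison, not a decimal one (the decimal 3.17 would be smaller than 3.6).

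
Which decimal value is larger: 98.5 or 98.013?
98.5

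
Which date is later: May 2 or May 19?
May 19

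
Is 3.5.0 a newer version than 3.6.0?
No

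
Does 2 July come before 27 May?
No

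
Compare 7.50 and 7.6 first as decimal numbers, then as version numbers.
As decimals: 7.50 < 7.6. As versions: v7.50 > v7.6 (minor version 50 > 6).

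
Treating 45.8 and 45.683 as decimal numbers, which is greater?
45.8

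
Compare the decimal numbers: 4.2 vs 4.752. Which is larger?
4.752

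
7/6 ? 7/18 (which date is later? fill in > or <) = <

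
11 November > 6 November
True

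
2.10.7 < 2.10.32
True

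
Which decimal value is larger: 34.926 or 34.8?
34.926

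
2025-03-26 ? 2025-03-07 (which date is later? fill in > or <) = >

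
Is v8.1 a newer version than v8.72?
No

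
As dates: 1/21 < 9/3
True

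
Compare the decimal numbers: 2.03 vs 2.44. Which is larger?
2.44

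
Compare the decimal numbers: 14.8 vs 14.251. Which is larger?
14.8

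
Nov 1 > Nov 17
False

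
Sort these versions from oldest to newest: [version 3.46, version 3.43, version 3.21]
[version 3.21, version 3.43, version 3.46]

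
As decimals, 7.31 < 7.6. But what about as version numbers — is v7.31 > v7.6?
True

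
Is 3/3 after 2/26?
Yes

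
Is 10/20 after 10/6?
Yes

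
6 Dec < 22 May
False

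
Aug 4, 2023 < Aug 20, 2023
True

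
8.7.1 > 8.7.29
False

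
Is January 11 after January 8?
Yes. Day 11 comes after day 8 in January — this is a date comparison, not a decimal one (the decimal 1.11 would be smaller than 1.8).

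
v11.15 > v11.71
False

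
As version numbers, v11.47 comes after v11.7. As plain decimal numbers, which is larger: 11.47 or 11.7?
11.7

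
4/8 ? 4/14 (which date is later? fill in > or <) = <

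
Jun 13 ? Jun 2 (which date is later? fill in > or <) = >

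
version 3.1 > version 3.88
False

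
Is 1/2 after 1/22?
No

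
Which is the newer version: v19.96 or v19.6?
v19.96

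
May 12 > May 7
True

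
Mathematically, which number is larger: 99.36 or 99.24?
99.36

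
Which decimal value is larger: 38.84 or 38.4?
38.84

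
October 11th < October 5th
False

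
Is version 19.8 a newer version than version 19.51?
No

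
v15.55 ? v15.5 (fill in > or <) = >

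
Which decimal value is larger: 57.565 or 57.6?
57.6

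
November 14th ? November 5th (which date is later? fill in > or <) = >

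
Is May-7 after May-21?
No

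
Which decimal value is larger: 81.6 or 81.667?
81.667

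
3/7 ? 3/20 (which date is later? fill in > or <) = <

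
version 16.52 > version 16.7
True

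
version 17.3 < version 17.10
True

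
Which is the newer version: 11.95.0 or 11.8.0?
11.95.0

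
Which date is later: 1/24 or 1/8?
1/24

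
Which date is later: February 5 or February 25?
February 25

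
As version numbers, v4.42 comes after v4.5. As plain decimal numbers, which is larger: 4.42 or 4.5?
4.5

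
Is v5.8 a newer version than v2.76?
Yes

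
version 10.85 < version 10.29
False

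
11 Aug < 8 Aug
False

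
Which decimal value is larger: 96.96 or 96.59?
96.96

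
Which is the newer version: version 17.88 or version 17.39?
version 17.88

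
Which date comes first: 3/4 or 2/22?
2/22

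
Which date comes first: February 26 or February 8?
February 8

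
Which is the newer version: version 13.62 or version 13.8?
version 13.62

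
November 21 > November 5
True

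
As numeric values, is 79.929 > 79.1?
True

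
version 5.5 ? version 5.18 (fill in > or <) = <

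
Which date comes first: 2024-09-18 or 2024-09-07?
2024-09-07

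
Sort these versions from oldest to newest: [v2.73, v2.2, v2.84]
[v2.2, v2.73, v2.84]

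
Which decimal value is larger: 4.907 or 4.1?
4.907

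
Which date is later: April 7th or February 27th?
April 7th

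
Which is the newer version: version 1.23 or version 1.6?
version 1.23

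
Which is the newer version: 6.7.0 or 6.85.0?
6.85.0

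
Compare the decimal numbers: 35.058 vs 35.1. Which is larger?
35.1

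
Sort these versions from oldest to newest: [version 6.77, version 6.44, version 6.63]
[version 6.44, version 6.63, version 6.77]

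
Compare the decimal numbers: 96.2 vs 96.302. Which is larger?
96.302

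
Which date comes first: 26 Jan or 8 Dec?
26 Jan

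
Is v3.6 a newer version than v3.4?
Yes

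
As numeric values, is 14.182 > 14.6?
False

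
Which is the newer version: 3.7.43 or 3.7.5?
3.7.43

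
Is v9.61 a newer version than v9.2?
Yes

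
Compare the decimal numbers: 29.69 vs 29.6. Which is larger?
29.69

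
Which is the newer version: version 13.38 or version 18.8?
version 18.8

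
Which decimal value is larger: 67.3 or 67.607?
67.607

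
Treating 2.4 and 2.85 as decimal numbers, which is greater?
2.85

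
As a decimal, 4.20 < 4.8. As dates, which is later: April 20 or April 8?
April 20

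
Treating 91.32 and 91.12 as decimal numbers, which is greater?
91.32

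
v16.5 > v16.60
False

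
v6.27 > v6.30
False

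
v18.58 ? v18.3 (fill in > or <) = >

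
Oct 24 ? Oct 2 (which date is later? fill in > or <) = >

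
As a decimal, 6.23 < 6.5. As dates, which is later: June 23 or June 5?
June 23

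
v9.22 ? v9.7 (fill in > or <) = >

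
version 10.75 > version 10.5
True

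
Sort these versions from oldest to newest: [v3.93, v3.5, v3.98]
[v3.5, v3.93, v3.98]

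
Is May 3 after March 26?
Yes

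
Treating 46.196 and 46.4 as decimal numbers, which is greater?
46.4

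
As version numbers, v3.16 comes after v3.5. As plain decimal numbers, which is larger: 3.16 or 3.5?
3.5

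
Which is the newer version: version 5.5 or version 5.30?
version 5.30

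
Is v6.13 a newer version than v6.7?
Yes. Version numbers are compared segment by segment as integers, not as decimals: minor version 13 > 7, so v6.13 > v6.7 (even though the decimal 6.13 < 6.7).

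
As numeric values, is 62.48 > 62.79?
False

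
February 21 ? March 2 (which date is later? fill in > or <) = <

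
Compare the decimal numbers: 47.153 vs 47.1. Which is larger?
47.153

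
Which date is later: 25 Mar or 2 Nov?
2 Nov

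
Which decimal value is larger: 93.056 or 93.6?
93.6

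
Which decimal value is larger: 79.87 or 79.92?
79.92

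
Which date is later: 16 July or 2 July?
16 July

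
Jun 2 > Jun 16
False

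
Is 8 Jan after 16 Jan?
No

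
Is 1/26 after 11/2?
No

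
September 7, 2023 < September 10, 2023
True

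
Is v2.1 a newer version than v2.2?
No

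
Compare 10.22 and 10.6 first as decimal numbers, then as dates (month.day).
As decimals: 10.22 < 10.6. As dates: 10/22 is later than 10/6 (day 22 > day 6).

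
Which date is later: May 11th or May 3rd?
May 11th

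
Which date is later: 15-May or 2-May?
15-May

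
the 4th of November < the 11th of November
True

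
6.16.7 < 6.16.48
True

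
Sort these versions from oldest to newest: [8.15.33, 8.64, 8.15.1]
[8.15.1, 8.15.33, 8.64]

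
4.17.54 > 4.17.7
True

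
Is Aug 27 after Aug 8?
Yes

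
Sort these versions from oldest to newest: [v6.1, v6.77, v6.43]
[v6.1, v6.43, v6.77]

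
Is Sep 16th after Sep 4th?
Yes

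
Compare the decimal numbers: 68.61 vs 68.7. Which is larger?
68.7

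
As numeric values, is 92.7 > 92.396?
True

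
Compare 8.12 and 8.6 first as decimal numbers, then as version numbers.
As decimals: 8.12 < 8.6. As versions: v8.12 > v8.6 (minor version 12 > 6).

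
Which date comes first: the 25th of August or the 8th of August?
the 8th of August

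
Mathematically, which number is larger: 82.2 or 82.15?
82.2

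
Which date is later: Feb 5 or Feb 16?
Feb 16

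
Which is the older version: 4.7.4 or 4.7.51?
4.7.4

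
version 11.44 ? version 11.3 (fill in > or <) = >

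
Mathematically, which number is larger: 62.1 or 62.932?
62.932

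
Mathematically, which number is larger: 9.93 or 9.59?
9.93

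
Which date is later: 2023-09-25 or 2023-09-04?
2023-09-25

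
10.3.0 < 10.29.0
True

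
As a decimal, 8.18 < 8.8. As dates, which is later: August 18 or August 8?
August 18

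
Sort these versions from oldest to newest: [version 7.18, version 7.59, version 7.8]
[version 7.8, version 7.18, version 7.59]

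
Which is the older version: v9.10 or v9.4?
v9.4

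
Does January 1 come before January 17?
Yes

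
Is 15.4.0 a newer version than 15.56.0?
No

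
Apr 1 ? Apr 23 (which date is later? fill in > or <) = <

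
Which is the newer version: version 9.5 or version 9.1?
version 9.5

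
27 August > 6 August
True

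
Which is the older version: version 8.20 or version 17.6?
version 8.20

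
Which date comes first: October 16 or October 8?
October 8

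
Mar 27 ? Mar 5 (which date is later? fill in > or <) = >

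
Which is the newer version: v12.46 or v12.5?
v12.46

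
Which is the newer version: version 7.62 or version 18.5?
version 18.5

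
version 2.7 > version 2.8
False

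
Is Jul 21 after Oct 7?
No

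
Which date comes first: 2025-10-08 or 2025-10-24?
2025-10-08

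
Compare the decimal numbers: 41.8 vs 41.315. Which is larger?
41.8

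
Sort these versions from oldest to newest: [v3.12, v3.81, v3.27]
[v3.12, v3.27, v3.81]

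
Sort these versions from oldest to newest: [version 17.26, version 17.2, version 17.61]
[version 17.2, version 17.26, version 17.61]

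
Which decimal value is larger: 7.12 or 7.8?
7.8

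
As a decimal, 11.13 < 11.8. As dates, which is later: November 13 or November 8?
November 13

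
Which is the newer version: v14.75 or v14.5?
v14.75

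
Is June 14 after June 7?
Yes. Day 14 comes after day 7 in June — this is a date comparison, not a decimal one (the decimal 6.14 would be smaller than 6.7).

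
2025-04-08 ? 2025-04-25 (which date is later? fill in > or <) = <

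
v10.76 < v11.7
True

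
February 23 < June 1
True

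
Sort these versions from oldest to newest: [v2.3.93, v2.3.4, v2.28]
[v2.3.4, v2.3.93, v2.28]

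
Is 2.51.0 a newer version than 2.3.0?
Yes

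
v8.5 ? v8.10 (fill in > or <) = <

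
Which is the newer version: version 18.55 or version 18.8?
version 18.55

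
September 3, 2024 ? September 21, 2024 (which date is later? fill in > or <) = <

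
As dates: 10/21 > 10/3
True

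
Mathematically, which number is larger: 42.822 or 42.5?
42.822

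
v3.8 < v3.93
True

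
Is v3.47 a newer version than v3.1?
Yes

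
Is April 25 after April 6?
Yes. Day 25 comes after day 6 in April — this is a date comparison, not a decimal one (the decimal 4.25 would be smaller than 4.6).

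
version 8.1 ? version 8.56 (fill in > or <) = <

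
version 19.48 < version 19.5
False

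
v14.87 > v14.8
True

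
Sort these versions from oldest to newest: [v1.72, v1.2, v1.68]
[v1.2, v1.68, v1.72]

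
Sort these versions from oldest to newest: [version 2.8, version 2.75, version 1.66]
[version 1.66, version 2.8, version 2.75]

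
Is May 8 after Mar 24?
Yes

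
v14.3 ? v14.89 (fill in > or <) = <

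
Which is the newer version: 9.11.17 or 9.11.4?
9.11.17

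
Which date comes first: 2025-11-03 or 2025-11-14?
2025-11-03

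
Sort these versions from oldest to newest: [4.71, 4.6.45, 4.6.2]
[4.6.2, 4.6.45, 4.71]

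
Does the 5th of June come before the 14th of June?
Yes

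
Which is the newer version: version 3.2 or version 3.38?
version 3.38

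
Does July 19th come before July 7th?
No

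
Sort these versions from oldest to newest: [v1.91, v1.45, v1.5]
[v1.5, v1.45, v1.91]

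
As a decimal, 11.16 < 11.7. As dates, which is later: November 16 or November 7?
November 16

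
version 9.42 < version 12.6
True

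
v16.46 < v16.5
False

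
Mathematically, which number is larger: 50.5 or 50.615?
50.615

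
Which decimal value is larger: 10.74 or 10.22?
10.74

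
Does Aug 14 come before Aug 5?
No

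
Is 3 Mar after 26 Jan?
Yes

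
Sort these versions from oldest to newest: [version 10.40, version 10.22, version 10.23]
[version 10.22, version 10.23, version 10.40]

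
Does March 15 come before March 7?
No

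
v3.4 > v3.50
False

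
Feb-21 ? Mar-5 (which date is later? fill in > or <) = <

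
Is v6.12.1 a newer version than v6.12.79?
No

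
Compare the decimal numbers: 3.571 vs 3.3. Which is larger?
3.571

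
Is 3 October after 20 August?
Yes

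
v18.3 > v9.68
True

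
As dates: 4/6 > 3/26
True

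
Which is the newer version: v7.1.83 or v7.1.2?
v7.1.83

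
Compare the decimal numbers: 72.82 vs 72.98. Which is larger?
72.98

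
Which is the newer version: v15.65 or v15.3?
v15.65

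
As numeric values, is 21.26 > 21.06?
True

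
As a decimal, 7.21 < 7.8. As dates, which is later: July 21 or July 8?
July 21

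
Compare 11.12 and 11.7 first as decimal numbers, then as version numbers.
As decimals: 11.12 < 11.7. As versions: v11.12 > v11.7 (minor version 12 > 7).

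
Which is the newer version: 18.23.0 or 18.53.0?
18.53.0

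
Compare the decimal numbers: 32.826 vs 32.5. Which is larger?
32.826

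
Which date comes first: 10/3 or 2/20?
2/20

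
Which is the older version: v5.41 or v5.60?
v5.41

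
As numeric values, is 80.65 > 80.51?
True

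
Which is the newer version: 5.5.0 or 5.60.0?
5.60.0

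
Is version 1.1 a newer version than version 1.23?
No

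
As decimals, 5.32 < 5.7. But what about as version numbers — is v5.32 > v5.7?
True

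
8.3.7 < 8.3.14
True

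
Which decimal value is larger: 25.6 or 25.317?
25.6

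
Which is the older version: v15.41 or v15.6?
v15.6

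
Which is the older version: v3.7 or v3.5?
v3.5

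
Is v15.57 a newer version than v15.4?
Yes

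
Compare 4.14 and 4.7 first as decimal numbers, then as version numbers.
As decimals: 4.14 < 4.7. As versions: v4.14 > v4.7 (minor version 14 > 7).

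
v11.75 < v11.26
False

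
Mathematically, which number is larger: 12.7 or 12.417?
12.7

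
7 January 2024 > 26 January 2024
False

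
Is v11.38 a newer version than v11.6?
Yes. Version numbers are compared segment by segment as integers, not as decimals: minor version 38 > 6, so v11.38 > v11.6 (even though the decimal 11.38 < 11.6).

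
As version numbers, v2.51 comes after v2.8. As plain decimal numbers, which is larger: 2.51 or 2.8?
2.8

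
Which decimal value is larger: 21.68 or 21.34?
21.68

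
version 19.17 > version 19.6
True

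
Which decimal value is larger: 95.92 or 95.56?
95.92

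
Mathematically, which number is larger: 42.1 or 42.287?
42.287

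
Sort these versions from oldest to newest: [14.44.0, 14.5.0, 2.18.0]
[2.18.0, 14.5.0, 14.44.0]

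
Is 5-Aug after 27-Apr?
Yes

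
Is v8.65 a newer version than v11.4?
No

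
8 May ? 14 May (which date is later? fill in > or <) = <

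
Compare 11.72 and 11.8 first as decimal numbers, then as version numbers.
As decimals: 11.72 < 11.8. As versions: v11.72 > v11.8 (minor version 72 > 8).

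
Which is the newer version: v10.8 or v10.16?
v10.16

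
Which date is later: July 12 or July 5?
July 12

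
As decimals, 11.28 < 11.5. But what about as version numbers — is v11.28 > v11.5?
True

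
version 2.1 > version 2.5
False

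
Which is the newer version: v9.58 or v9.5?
v9.58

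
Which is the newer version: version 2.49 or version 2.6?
version 2.49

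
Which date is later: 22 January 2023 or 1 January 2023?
22 January 2023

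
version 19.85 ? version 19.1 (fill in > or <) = >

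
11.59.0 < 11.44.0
False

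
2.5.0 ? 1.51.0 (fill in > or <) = >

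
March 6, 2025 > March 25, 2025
False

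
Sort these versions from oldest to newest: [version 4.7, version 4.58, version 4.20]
[version 4.7, version 4.20, version 4.58]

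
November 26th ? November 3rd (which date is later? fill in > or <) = >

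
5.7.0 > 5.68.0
False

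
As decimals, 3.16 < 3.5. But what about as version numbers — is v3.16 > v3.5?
True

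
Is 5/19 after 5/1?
Yes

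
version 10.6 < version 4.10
False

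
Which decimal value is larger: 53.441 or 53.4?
53.441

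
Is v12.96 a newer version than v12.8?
Yes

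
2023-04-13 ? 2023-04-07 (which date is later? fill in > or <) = >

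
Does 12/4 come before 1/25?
No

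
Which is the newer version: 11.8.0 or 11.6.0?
11.8.0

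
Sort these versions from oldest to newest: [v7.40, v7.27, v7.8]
[v7.8, v7.27, v7.40]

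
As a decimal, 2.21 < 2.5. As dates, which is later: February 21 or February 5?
February 21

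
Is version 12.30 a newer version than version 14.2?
No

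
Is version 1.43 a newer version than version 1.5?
Yes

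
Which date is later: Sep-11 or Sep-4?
Sep-11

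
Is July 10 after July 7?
Yes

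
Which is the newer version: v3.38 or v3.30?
v3.38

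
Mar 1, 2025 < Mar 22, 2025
True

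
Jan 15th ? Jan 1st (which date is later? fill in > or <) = >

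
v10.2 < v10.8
True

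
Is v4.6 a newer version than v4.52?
No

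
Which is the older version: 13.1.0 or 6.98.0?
6.98.0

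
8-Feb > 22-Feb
False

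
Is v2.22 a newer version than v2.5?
Yes. Version numbers are compared segment by segment as integers, not as decimals: minor version 22 > 5, so v2.22 > v2.5 (even though the decimal 2.22 < 2.5).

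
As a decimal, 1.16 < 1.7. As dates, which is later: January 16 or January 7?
January 16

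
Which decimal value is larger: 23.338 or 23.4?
23.4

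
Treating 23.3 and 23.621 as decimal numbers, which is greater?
23.621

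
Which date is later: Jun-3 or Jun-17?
Jun-17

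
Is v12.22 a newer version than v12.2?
Yes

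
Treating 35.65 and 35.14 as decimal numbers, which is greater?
35.65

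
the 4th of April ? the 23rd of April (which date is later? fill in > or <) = <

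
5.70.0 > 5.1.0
True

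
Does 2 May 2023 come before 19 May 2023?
Yes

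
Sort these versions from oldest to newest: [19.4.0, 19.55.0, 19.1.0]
[19.1.0, 19.4.0, 19.55.0]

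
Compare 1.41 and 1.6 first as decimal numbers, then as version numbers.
As decimals: 1.41 < 1.6. As versions: v1.41 > v1.6 (minor version 41 > 6).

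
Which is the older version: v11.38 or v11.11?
v11.11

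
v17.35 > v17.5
True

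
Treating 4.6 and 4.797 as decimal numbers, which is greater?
4.797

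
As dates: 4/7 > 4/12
False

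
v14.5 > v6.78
True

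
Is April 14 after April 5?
Yes. Day 14 comes after day 5 in April — this is a date comparison, not a decimal one (the decimal 4.14 would be smaller than 4.5).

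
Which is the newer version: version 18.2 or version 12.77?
version 18.2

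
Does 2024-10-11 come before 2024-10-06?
No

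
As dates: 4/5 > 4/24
False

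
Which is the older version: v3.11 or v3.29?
v3.11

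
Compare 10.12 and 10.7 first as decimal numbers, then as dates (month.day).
As decimals: 10.12 < 10.7. As dates: 10/12 is later than 10/7 (day 12 > day 7).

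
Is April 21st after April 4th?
Yes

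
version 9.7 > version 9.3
True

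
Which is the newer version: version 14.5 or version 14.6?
version 14.6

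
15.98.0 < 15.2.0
False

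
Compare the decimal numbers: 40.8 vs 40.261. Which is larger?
40.8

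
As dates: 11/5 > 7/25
True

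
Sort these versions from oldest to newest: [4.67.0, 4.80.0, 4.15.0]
[4.15.0, 4.67.0, 4.80.0]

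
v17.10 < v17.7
False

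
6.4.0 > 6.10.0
False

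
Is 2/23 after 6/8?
No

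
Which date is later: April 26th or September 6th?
September 6th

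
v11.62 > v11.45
True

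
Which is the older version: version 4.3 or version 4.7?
version 4.3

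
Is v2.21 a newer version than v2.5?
Yes. Version numbers are compared segment by segment as integers, not as decimals: minor version 21 > 5, so v2.21 > v2.5 (even though the decimal 2.21 < 2.5).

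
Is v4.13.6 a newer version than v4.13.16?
No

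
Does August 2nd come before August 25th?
Yes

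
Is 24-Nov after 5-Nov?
Yes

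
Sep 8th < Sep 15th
True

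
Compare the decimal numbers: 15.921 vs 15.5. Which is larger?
15.921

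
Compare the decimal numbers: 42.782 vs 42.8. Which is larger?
42.8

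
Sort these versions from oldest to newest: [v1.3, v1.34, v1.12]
[v1.3, v1.12, v1.34]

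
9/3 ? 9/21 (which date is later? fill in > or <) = <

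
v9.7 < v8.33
False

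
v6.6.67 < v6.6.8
False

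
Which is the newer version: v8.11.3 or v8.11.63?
v8.11.63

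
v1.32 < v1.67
True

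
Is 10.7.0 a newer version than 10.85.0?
No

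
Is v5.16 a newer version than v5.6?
Yes. Version numbers are compared segment by segment as integers, not as decimals: minor version 16 > 6, so v5.16 > v5.6 (even though the decimal 5.16 < 5.6).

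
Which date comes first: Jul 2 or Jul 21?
Jul 2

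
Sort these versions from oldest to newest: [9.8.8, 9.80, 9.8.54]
[9.8.8, 9.8.54, 9.80]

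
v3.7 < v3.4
False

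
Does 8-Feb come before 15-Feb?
Yes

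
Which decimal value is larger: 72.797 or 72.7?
72.797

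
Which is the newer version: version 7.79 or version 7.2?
version 7.79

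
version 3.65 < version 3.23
False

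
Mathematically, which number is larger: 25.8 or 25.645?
25.8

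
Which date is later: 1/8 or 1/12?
1/12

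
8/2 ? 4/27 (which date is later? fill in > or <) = >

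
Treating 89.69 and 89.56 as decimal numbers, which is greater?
89.69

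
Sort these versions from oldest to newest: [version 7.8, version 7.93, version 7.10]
[version 7.8, version 7.10, version 7.93]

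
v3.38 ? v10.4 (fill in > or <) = <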